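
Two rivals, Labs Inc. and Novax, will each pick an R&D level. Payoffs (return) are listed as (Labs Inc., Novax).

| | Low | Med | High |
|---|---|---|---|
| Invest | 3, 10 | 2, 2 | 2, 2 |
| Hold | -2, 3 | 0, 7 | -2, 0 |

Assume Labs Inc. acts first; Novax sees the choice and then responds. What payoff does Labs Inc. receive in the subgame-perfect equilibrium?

3

Solve by backward induction (Labs Inc. leads).
- Invest: Novax compares 10, 2, 2 and picks Low; Labs Inc. would get 3.
- Hold: Novax compares 3, 7, 0 and picks Med; Labs Inc. would get 0.
Labs Inc.'s induced payoffs are 3, 0, so Labs Inc. commits to Invest. Subgame-perfect outcome: (Invest, Low) with payoffs (3, 10).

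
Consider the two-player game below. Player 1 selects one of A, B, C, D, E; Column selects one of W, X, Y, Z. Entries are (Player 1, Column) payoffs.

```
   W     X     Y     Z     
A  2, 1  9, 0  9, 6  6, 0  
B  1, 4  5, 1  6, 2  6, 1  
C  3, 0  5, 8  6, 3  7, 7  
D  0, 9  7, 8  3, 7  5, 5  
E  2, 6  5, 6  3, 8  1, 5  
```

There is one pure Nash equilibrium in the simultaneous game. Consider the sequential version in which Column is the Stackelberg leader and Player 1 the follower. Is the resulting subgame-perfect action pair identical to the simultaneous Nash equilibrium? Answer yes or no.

no

Solve by backward induction (Column leads).
- W: BR = C, leader payoff 0.
- X: BR = A, leader payoff 0.
- Y: BR = A, leader payoff 6.
- Z: BR = C, leader payoff 7.
Column's induced payoffs are 0, 0, 6, 7, so Column commits to Z. Subgame-perfect outcome: (C, Z) with payoffs (7, 7).
For the simultaneous game, intersect best replies.
Player 1's best replies: W→C; X→A; Y→A; Z→C.
Column's best replies: A→Y; B→W; C→X; D→W; E→Y.
Only (A, Y) has each player best-responding; Nash payoffs (9, 6).
Sequential outcome (C, Z) differs from the Nash profile (A, Y).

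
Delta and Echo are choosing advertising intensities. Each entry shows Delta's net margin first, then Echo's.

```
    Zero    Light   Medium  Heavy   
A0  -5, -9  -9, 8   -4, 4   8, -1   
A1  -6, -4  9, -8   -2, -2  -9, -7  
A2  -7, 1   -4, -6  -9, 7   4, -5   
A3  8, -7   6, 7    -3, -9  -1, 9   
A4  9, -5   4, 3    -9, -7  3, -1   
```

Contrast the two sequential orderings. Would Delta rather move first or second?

If Delta leads: Echo's best replies are A0→Light, A1→Medium, A2→Medium, A3→Heavy, A4→Light; Delta's induced payoffs -9, -2, -9, -1, 4; outcome (A4, Light), payoffs (4, 3).
If Echo leads: Delta's best replies are Zero→A4, Light→A1, Medium→A1, Heavy→A0; Echo's induced payoffs -5, -8, -2, -1; outcome (A0, Heavy), payoffs (8, -1).
Delta gets 4 moving first and 8 moving second, so Delta prefers to move second.

second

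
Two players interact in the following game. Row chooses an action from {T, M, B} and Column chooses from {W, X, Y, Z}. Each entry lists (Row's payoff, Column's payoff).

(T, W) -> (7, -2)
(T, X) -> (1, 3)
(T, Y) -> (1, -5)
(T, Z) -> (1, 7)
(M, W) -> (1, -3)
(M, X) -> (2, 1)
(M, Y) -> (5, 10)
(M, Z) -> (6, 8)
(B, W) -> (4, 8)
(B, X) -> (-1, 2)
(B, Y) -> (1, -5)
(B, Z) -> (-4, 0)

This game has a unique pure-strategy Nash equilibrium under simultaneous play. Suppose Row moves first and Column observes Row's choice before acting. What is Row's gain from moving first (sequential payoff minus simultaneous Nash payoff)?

0

Backward induction with Row moving first.
- T → Column plays Z (best of -2, 3, -5, 7); Row gets 1.
- M → Column plays Y (best of -3, 1, 10, 8); Row gets 5.
- B → Column plays W (best of 8, 2, -5, 0); Row gets 4.
Among 1, 5, 4, the best is 5 at M. Subgame-perfect outcome: (M, Y) with payoffs (5, 10).
Now find the simultaneous Nash equilibrium.
Row's best replies: W→T; X→M; Y→M; Z→M.
Column's best replies: T→Z; M→Y; B→W.
The unique mutual best reply is (M, Y), giving (5, 10).
Row's commitment gain: 5 − 5 = 0.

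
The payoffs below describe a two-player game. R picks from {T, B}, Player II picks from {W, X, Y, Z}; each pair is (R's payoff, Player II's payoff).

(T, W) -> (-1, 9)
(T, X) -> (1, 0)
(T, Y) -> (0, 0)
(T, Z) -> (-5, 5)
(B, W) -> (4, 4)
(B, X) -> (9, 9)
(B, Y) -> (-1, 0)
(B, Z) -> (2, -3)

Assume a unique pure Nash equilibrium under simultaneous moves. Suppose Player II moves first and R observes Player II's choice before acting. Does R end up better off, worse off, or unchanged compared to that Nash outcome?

Solve by backward induction (Player II leads).
- W: BR = B, leader payoff 4.
- X: BR = B, leader payoff 9.
- Y: BR = T, leader payoff 0.
- Z: BR = B, leader payoff -3.
Player II's induced payoffs are 4, 9, 0, -3, so Player II commits to X. Subgame-perfect outcome: (B, X) with payoffs (9, 9).
Now find the simultaneous Nash equilibrium.
R's best replies: W→B; X→B; Y→T; Z→B.
Player II's best replies: T→W; B→X.
Only (B, X) has each player best-responding; Nash payoffs (9, 9).
R earns 9 sequentially versus 9 at the Nash outcome: unchanged.

unchanged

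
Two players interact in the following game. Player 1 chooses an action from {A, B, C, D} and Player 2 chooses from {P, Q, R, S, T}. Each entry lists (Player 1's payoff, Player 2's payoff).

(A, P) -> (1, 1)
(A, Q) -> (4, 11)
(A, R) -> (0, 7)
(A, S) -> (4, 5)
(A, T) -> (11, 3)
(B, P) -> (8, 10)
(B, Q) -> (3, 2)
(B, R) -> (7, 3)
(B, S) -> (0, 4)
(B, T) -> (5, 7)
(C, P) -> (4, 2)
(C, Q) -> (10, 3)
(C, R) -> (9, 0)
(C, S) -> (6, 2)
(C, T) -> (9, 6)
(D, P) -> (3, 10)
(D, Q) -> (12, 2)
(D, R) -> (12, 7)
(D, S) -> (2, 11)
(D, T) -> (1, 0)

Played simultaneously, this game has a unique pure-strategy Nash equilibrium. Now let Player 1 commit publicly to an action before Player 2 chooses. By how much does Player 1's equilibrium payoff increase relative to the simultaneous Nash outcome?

1

Work backward from Player 2's decision.
- A: BR = Q, leader payoff 4.
- B: BR = P, leader payoff 8.
- C: BR = T, leader payoff 9.
- D: BR = S, leader payoff 2.
Maximizing over 4, 8, 9, 2, Player 1 chooses C. Subgame-perfect outcome: (C, T) with payoffs (9, 6).
Under simultaneous play:
Player 1's best replies: P→B; Q→D; R→D; S→C; T→A.
Player 2's best replies: A→Q; B→P; C→T; D→S.
Only (B, P) has each player best-responding; Nash payoffs (8, 10).
Player 1's commitment gain: 9 − 8 = 1.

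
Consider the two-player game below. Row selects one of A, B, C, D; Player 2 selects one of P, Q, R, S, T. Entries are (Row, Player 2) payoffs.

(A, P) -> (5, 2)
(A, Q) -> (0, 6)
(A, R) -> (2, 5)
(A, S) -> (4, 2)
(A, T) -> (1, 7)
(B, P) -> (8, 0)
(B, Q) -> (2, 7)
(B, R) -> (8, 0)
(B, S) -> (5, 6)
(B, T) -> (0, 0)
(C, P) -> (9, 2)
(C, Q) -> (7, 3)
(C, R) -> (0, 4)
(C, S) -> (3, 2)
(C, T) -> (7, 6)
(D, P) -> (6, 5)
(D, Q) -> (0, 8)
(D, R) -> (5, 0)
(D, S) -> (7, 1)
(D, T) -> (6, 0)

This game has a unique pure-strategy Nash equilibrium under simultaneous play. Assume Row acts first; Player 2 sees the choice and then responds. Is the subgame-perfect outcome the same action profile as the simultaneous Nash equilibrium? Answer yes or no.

Backward induction with Row moving first.
- A → Player 2 plays T (best of 2, 6, 5, 2, 7); Row gets 1.
- B → Player 2 plays Q (best of 0, 7, 0, 6, 0); Row gets 2.
- C → Player 2 plays T (best of 2, 3, 4, 2, 6); Row gets 7.
- D → Player 2 plays Q (best of 5, 8, 0, 1, 0); Row gets 0.
Among 1, 2, 7, 0, the best is 7 at C. Subgame-perfect outcome: (C, T) with payoffs (7, 6).
Under simultaneous play:
Row's best replies: P→C; Q→C; R→B; S→D; T→C.
Player 2's best replies: A→T; B→Q; C→T; D→Q.
The unique mutual best reply is (C, T), giving (7, 6).
Sequential outcome (C, T) coincides with the Nash profile (C, T).

yes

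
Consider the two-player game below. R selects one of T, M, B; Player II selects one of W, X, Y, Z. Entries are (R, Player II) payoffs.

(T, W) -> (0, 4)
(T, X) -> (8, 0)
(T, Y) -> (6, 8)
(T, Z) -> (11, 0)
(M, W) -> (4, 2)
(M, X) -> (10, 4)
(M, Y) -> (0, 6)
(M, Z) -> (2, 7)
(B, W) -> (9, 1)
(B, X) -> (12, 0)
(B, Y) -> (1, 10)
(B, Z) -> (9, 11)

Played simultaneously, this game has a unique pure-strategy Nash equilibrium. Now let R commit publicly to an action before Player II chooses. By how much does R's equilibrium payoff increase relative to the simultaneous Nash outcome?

Backward induction with R moving first.
- T: Player II compares 4, 0, 8, 0 and picks Y; R would get 6.
- M: Player II compares 2, 4, 6, 7 and picks Z; R would get 2.
- B: Player II compares 1, 0, 10, 11 and picks Z; R would get 9.
R's induced payoffs are 6, 2, 9, so R commits to B. Subgame-perfect outcome: (B, Z) with payoffs (9, 11).
Under simultaneous play:
R's best replies: W→B; X→B; Y→T; Z→T.
Player II's best replies: T→Y; M→Z; B→Z.
The unique mutual best reply is (T, Y), giving (6, 8).
R's commitment gain: 9 − 6 = 3.

3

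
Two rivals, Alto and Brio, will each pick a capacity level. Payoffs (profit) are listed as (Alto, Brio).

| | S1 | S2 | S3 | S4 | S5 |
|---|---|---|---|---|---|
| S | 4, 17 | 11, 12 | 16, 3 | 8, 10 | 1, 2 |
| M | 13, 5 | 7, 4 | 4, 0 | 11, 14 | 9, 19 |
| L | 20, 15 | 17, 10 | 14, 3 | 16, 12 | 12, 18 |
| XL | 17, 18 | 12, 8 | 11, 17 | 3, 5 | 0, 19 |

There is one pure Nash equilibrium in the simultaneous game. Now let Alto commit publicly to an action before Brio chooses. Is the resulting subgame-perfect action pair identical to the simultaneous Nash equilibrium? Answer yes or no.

Brio best-responds to each possible Alto move:
- S: BR = S1, leader payoff 4.
- M: BR = S5, leader payoff 9.
- L: BR = S5, leader payoff 12.
- XL: BR = S5, leader payoff 0.
Alto's induced payoffs are 4, 9, 12, 0, so Alto commits to L. Subgame-perfect outcome: (L, S5) with payoffs (12, 18).
Under simultaneous play:
Alto's best replies: S1→L; S2→L; S3→S; S4→L; S5→L.
Brio's best replies: S→S1; M→S5; L→S5; XL→S5.
Only (L, S5) has each player best-responding; Nash payoffs (12, 18).
Sequential outcome (L, S5) coincides with the Nash profile (L, S5).

yes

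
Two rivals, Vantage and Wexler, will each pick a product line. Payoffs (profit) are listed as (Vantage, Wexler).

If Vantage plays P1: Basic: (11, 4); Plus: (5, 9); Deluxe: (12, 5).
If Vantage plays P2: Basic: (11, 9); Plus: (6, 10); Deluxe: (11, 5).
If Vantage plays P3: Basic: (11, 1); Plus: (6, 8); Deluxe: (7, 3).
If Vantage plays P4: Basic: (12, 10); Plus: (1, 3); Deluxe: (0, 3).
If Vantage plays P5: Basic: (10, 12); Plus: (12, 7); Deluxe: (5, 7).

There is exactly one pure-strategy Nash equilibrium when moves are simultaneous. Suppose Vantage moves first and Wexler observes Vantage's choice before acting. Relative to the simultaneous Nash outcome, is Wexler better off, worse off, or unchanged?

Work backward from Wexler's decision.
- P1: Wexler compares 4, 9, 5 and picks Plus; Vantage would get 5.
- P2: Wexler compares 9, 10, 5 and picks Plus; Vantage would get 6.
- P3: Wexler compares 1, 8, 3 and picks Plus; Vantage would get 6.
- P4: Wexler compares 10, 3, 3 and picks Basic; Vantage would get 12.
- P5: Wexler compares 12, 7, 7 and picks Basic; Vantage would get 10.
Maximizing over 5, 6, 6, 12, 10, Vantage chooses P4. Subgame-perfect outcome: (P4, Basic) with payoffs (12, 10).
Under simultaneous play:
Vantage's best replies: Basic→P4; Plus→P5; Deluxe→P1.
Wexler's best replies: P1→Plus; P2→Plus; P3→Plus; P4→Basic; P5→Basic.
Only (P4, Basic) has each player best-responding; Nash payoffs (12, 10).
Wexler earns 10 sequentially versus 10 at the Nash outcome: unchanged.

unchanged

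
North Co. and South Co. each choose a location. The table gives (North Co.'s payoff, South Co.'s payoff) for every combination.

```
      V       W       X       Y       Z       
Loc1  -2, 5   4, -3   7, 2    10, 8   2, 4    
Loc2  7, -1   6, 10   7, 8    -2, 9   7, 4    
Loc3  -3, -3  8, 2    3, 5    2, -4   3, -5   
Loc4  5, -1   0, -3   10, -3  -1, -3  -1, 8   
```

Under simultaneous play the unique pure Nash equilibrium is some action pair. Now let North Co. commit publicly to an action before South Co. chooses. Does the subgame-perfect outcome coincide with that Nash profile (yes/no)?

yes

Backward induction with North Co. moving first.
- Loc1 → South Co. plays Y (best of 5, -3, 2, 8, 4); North Co. gets 10.
- Loc2 → South Co. plays W (best of -1, 10, 8, 9, 4); North Co. gets 6.
- Loc3 → South Co. plays X (best of -3, 2, 5, -4, -5); North Co. gets 3.
- Loc4 → South Co. plays Z (best of -1, -3, -3, -3, 8); North Co. gets -1.
Among 10, 6, 3, -1, the best is 10 at Loc1. Subgame-perfect outcome: (Loc1, Y) with payoffs (10, 8).
Now find the simultaneous Nash equilibrium.
North Co.'s best replies: V→Loc2; W→Loc3; X→Loc4; Y→Loc1; Z→Loc2.
South Co.'s best replies: Loc1→Y; Loc2→W; Loc3→X; Loc4→Z.
The unique mutual best reply is (Loc1, Y), giving (10, 8).
Sequential outcome (Loc1, Y) coincides with the Nash profile (Loc1, Y).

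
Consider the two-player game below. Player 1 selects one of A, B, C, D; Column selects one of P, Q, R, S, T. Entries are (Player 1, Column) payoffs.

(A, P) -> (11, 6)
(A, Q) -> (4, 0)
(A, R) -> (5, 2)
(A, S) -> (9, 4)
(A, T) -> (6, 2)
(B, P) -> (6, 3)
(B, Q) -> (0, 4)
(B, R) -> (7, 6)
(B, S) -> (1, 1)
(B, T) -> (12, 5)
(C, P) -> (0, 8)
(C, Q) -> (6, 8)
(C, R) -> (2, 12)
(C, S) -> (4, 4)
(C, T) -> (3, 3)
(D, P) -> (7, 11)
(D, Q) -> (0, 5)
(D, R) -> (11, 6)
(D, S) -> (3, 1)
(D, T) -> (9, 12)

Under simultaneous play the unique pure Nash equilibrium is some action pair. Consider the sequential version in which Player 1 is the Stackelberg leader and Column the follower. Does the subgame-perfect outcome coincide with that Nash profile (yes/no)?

Backward induction with Player 1 moving first.
- A: Column compares 6, 0, 2, 4, 2 and picks P; Player 1 would get 11.
- B: Column compares 3, 4, 6, 1, 5 and picks R; Player 1 would get 7.
- C: Column compares 8, 8, 12, 4, 3 and picks R; Player 1 would get 2.
- D: Column compares 11, 5, 6, 1, 12 and picks T; Player 1 would get 9.
Player 1's induced payoffs are 11, 7, 2, 9, so Player 1 commits to A. Subgame-perfect outcome: (A, P) with payoffs (11, 6).
For the simultaneous game, intersect best replies.
Player 1's best replies: P→A; Q→C; R→D; S→A; T→B.
Column's best replies: A→P; B→R; C→R; D→T.
The unique mutual best reply is (A, P), giving (11, 6).
Sequential outcome (A, P) coincides with the Nash profile (A, P).

yes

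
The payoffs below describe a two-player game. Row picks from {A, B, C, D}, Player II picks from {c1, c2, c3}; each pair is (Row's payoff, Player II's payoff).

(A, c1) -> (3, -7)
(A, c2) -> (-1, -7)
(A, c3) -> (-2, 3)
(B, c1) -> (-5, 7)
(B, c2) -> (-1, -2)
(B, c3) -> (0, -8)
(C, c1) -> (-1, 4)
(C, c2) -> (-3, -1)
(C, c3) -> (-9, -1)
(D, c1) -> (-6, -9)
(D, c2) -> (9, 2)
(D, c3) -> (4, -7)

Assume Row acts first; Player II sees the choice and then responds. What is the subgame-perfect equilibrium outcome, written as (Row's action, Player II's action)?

Solve by backward induction (Row leads).
- A → Player II plays c3 (best of -7, -7, 3); Row gets -2.
- B → Player II plays c1 (best of 7, -2, -8); Row gets -5.
- C → Player II plays c1 (best of 4, -1, -1); Row gets -1.
- D → Player II plays c2 (best of -9, 2, -7); Row gets 9.
Among -2, -5, -1, 9, the best is 9 at D. Subgame-perfect outcome: (D, c2) with payoffs (9, 2).

(D, c2)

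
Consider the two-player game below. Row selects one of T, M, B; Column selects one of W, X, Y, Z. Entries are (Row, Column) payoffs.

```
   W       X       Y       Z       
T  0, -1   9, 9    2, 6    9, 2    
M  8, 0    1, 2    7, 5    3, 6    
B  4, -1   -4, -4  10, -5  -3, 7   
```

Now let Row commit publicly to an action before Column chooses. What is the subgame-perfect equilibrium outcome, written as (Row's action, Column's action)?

Column best-responds to each possible Row move:
- T: BR = X, leader payoff 9.
- M: BR = Z, leader payoff 3.
- B: BR = Z, leader payoff -3.
Row's induced payoffs are 9, 3, -3, so Row commits to T. Subgame-perfect outcome: (T, X) with payoffs (9, 9).

(T, X)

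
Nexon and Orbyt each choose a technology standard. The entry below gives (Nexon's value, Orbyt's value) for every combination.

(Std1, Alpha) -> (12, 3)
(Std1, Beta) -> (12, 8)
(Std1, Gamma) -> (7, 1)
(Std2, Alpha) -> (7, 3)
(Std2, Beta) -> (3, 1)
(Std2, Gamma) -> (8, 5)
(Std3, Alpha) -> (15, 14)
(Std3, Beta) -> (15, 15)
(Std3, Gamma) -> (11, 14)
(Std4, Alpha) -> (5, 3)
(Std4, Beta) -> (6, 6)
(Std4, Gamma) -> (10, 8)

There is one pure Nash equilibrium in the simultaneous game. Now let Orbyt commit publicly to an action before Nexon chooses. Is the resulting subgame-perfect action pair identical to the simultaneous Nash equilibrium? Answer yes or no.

Backward induction with Orbyt moving first.
- Alpha → Nexon plays Std3 (best of 12, 7, 15, 5); Orbyt gets 14.
- Beta → Nexon plays Std3 (best of 12, 3, 15, 6); Orbyt gets 15.
- Gamma → Nexon plays Std3 (best of 7, 8, 11, 10); Orbyt gets 14.
Maximizing over 14, 15, 14, Orbyt chooses Beta. Subgame-perfect outcome: (Std3, Beta) with payoffs (15, 15).
Under simultaneous play:
Nexon's best replies: Alpha→Std3; Beta→Std3; Gamma→Std3.
Orbyt's best replies: Std1→Beta; Std2→Gamma; Std3→Beta; Std4→Gamma.
Only (Std3, Beta) has each player best-responding; Nash payoffs (15, 15).
Sequential outcome (Std3, Beta) coincides with the Nash profile (Std3, Beta).

yes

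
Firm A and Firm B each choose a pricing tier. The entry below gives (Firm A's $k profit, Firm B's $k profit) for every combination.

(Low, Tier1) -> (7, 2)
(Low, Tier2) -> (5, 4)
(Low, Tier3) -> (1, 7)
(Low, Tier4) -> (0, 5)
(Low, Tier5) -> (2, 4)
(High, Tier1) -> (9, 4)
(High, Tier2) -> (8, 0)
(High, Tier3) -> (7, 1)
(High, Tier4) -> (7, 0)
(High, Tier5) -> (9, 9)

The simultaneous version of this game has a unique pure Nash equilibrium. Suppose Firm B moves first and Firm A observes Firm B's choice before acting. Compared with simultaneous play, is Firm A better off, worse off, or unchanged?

unchanged

Solve by backward induction (Firm B leads).
- Tier1: Firm A compares 7, 9 and picks High; Firm B would get 4.
- Tier2: Firm A compares 5, 8 and picks High; Firm B would get 0.
- Tier3: Firm A compares 1, 7 and picks High; Firm B would get 1.
- Tier4: Firm A compares 0, 7 and picks High; Firm B would get 0.
- Tier5: Firm A compares 2, 9 and picks High; Firm B would get 9.
Firm B's induced payoffs are 4, 0, 1, 0, 9, so Firm B commits to Tier5. Subgame-perfect outcome: (High, Tier5) with payoffs (9, 9).
For the simultaneous game, intersect best replies.
Firm A's best replies: Tier1→High; Tier2→High; Tier3→High; Tier4→High; Tier5→High.
Firm B's best replies: Low→Tier3; High→Tier5.
The unique mutual best reply is (High, Tier5), giving (9, 9).
Firm A earns 9 sequentially versus 9 at the Nash outcome: unchanged.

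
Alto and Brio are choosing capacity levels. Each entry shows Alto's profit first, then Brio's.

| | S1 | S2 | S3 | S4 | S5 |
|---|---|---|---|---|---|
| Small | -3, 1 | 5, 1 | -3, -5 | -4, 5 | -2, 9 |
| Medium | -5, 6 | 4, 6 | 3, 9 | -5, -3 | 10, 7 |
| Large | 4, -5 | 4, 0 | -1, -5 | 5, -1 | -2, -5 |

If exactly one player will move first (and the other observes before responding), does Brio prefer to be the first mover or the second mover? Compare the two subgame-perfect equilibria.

first

If Alto leads: Brio's best replies are Small→S5, Medium→S3, Large→S2; Alto's induced payoffs -2, 3, 4; outcome (Large, S2), payoffs (4, 0).
If Brio leads: Alto's best replies are S1→Large, S2→Small, S3→Medium, S4→Large, S5→Medium; Brio's induced payoffs -5, 1, 9, -1, 7; outcome (Medium, S3), payoffs (3, 9).
Brio gets 9 moving first and 0 moving second, so Brio prefers to move first.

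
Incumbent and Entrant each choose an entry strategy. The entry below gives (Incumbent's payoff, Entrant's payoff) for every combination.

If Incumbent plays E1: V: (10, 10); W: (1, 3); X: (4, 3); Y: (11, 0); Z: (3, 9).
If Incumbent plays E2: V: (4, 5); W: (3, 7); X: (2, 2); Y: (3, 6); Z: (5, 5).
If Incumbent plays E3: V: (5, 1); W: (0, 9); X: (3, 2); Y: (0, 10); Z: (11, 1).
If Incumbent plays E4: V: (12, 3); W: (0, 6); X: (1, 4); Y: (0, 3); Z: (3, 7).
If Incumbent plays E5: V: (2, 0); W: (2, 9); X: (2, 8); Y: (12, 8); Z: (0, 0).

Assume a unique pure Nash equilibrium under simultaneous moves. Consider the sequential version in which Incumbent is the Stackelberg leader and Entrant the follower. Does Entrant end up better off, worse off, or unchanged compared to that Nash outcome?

better off

Entrant best-responds to each possible Incumbent move:
- E1: BR = V, leader payoff 10.
- E2: BR = W, leader payoff 3.
- E3: BR = Y, leader payoff 0.
- E4: BR = Z, leader payoff 3.
- E5: BR = W, leader payoff 2.
Incumbent's induced payoffs are 10, 3, 0, 3, 2, so Incumbent commits to E1. Subgame-perfect outcome: (E1, V) with payoffs (10, 10).
Under simultaneous play:
Incumbent's best replies: V→E4; W→E2; X→E1; Y→E5; Z→E3.
Entrant's best replies: E1→V; E2→W; E3→Y; E4→Z; E5→W.
Only (E2, W) has each player best-responding; Nash payoffs (3, 7).
Entrant earns 10 sequentially versus 7 at the Nash outcome: better off.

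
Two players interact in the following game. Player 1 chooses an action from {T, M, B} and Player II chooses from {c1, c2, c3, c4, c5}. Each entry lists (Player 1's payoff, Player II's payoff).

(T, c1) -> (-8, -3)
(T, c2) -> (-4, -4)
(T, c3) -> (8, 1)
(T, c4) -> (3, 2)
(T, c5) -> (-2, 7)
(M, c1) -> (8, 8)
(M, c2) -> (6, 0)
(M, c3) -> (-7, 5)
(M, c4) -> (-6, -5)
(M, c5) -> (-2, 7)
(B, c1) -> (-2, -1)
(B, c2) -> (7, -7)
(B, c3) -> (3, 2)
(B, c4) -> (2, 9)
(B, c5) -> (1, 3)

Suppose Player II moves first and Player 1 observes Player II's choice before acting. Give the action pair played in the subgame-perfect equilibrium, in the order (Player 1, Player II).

Backward induction with Player II moving first.
- c1: BR = M, leader payoff 8.
- c2: BR = B, leader payoff -7.
- c3: BR = T, leader payoff 1.
- c4: BR = T, leader payoff 2.
- c5: BR = B, leader payoff 3.
Among 8, -7, 1, 2, 3, the best is 8 at c1. Subgame-perfect outcome: (M, c1) with payoffs (8, 8).

(M, c1)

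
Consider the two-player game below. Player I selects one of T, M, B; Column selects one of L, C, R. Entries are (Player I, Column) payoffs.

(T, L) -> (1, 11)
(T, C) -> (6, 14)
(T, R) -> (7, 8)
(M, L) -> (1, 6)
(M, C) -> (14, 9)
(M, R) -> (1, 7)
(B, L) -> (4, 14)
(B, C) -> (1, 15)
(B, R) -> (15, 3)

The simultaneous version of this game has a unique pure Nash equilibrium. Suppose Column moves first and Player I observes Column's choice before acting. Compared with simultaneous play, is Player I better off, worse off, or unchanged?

worse off

Player I best-responds to each possible Column move:
- L: BR = B, leader payoff 14.
- C: BR = M, leader payoff 9.
- R: BR = B, leader payoff 3.
Among 14, 9, 3, the best is 14 at L. Subgame-perfect outcome: (B, L) with payoffs (4, 14).
Under simultaneous play:
Player I's best replies: L→B; C→M; R→B.
Column's best replies: T→C; M→C; B→C.
Only (M, C) has each player best-responding; Nash payoffs (14, 9).
Player I earns 4 sequentially versus 14 at the Nash outcome: worse off.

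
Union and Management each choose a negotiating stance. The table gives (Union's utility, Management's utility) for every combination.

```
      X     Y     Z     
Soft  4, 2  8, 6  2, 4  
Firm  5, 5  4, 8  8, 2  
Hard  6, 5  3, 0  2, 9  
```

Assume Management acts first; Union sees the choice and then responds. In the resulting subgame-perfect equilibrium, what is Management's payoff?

Solve by backward induction (Management leads).
- X → Union plays Hard (best of 4, 5, 6); Management gets 5.
- Y → Union plays Soft (best of 8, 4, 3); Management gets 6.
- Z → Union plays Firm (best of 2, 8, 2); Management gets 2.
Among 5, 6, 2, the best is 6 at Y. Subgame-perfect outcome: (Soft, Y) with payoffs (8, 6).

6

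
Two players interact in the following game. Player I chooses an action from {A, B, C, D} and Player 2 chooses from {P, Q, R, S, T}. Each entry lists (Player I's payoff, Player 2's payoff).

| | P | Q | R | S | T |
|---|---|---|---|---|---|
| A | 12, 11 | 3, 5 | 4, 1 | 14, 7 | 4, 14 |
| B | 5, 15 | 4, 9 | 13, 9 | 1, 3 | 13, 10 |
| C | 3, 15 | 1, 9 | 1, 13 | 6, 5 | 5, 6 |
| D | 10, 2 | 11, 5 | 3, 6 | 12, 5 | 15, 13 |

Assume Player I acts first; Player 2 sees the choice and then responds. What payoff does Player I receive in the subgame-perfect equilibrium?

15

Solve by backward induction (Player I leads).
- A: BR = T, leader payoff 4.
- B: BR = P, leader payoff 5.
- C: BR = P, leader payoff 3.
- D: BR = T, leader payoff 15.
Among 4, 5, 3, 15, the best is 15 at D. Subgame-perfect outcome: (D, T) with payoffs (15, 13).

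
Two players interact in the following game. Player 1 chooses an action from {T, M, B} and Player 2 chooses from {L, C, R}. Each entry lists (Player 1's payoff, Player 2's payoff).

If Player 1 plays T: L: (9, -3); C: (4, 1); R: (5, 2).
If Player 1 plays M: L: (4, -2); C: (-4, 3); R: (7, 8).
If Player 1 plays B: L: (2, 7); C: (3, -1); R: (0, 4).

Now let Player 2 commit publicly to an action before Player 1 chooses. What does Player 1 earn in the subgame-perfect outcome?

Work backward from Player 1's decision.
- L: BR = T, leader payoff -3.
- C: BR = T, leader payoff 1.
- R: BR = M, leader payoff 8.
Player 2's induced payoffs are -3, 1, 8, so Player 2 commits to R. Subgame-perfect outcome: (M, R) with payoffs (7, 8).

7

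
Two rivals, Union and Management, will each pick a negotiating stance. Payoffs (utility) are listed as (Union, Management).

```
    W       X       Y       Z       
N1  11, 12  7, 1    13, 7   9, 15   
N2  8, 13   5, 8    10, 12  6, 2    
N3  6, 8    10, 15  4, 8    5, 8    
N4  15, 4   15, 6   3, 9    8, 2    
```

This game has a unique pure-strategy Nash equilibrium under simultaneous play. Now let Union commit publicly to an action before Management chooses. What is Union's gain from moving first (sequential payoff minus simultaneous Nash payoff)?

1

Backward induction with Union moving first.
- N1: Management compares 12, 1, 7, 15 and picks Z; Union would get 9.
- N2: Management compares 13, 8, 12, 2 and picks W; Union would get 8.
- N3: Management compares 8, 15, 8, 8 and picks X; Union would get 10.
- N4: Management compares 4, 6, 9, 2 and picks Y; Union would get 3.
Union's induced payoffs are 9, 8, 10, 3, so Union commits to N3. Subgame-perfect outcome: (N3, X) with payoffs (10, 15).
For the simultaneous game, intersect best replies.
Union's best replies: W→N4; X→N4; Y→N1; Z→N1.
Management's best replies: N1→Z; N2→W; N3→X; N4→Y.
Only (N1, Z) has each player best-responding; Nash payoffs (9, 15).
Union's commitment gain: 10 − 9 = 1.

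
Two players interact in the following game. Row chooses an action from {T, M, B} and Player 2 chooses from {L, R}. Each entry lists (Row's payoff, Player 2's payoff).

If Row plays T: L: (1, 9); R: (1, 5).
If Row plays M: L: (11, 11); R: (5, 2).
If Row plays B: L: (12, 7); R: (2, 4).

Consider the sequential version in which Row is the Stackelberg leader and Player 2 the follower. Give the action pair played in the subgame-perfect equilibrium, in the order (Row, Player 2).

Solve by backward induction (Row leads).
- T: BR = L, leader payoff 1.
- M: BR = L, leader payoff 11.
- B: BR = L, leader payoff 12.
Row's induced payoffs are 1, 11, 12, so Row commits to B. Subgame-perfect outcome: (B, L) with payoffs (12, 7).

(B, L)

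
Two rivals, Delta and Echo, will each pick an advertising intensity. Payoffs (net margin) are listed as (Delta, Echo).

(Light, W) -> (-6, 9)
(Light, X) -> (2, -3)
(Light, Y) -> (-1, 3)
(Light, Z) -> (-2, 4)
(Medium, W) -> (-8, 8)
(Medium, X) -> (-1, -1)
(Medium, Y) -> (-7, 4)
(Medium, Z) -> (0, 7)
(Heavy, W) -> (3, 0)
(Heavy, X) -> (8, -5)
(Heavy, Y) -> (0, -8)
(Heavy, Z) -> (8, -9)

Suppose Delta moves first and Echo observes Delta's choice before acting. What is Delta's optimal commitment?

Heavy

Solve by backward induction (Delta leads).
- Light → Echo plays W (best of 9, -3, 3, 4); Delta gets -6.
- Medium → Echo plays W (best of 8, -1, 4, 7); Delta gets -8.
- Heavy → Echo plays W (best of 0, -5, -8, -9); Delta gets 3.
Among -6, -8, 3, the best is 3 at Heavy. Subgame-perfect outcome: (Heavy, W) with payoffs (3, 0).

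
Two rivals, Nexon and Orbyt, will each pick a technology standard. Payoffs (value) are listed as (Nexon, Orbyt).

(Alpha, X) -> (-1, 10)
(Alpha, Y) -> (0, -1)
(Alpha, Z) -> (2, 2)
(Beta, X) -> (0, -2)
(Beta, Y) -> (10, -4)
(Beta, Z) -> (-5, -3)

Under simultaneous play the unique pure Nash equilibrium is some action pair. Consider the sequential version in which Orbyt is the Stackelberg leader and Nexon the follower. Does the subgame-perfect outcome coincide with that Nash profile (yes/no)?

no

Backward induction with Orbyt moving first.
- X: Nexon compares -1, 0 and picks Beta; Orbyt would get -2.
- Y: Nexon compares 0, 10 and picks Beta; Orbyt would get -4.
- Z: Nexon compares 2, -5 and picks Alpha; Orbyt would get 2.
Among -2, -4, 2, the best is 2 at Z. Subgame-perfect outcome: (Alpha, Z) with payoffs (2, 2).
Now find the simultaneous Nash equilibrium.
Nexon's best replies: X→Beta; Y→Beta; Z→Alpha.
Orbyt's best replies: Alpha→X; Beta→X.
Only (Beta, X) has each player best-responding; Nash payoffs (0, -2).
Sequential outcome (Alpha, Z) differs from the Nash profile (Beta, X).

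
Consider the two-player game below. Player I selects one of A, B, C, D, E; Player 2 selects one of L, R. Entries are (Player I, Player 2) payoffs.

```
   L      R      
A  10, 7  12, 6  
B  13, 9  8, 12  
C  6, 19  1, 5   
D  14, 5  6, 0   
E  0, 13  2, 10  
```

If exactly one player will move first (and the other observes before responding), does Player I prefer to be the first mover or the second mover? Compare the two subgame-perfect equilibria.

If Player I leads: Player 2's best replies are A→L, B→R, C→L, D→L, E→L; Player I's induced payoffs 10, 8, 6, 14, 0; outcome (D, L), payoffs (14, 5).
If Player 2 leads: Player I's best replies are L→D, R→A; Player 2's induced payoffs 5, 6; outcome (A, R), payoffs (12, 6).
Player I gets 14 moving first and 12 moving second, so Player I prefers to move first.

first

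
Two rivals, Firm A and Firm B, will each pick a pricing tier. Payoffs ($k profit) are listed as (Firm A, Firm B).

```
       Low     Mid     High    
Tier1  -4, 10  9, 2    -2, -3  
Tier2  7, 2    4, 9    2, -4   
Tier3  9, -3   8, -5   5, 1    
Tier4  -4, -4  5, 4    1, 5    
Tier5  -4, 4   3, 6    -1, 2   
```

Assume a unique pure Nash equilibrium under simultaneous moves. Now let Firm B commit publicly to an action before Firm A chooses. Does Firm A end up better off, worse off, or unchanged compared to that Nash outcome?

Solve by backward induction (Firm B leads).
- Low → Firm A plays Tier3 (best of -4, 7, 9, -4, -4); Firm B gets -3.
- Mid → Firm A plays Tier1 (best of 9, 4, 8, 5, 3); Firm B gets 2.
- High → Firm A plays Tier3 (best of -2, 2, 5, 1, -1); Firm B gets 1.
Firm B's induced payoffs are -3, 2, 1, so Firm B commits to Mid. Subgame-perfect outcome: (Tier1, Mid) with payoffs (9, 2).
Now find the simultaneous Nash equilibrium.
Firm A's best replies: Low→Tier3; Mid→Tier1; High→Tier3.
Firm B's best replies: Tier1→Low; Tier2→Mid; Tier3→High; Tier4→High; Tier5→Mid.
The unique mutual best reply is (Tier3, High), giving (5, 1).
Firm A earns 9 sequentially versus 5 at the Nash outcome: better off.

better off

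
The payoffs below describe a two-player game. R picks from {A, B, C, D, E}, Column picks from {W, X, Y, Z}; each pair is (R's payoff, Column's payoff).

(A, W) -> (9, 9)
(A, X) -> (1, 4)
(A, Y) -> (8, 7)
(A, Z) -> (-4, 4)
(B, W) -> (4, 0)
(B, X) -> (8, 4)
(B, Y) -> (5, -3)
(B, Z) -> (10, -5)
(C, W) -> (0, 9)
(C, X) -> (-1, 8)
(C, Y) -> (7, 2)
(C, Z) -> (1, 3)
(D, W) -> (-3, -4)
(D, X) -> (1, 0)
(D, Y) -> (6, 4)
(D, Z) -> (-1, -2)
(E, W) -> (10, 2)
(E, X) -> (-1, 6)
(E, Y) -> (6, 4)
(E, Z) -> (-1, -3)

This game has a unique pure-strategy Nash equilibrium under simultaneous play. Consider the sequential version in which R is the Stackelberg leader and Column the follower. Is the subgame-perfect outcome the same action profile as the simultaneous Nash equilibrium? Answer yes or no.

no

Backward induction with R moving first.
- A → Column plays W (best of 9, 4, 7, 4); R gets 9.
- B → Column plays X (best of 0, 4, -3, -5); R gets 8.
- C → Column plays W (best of 9, 8, 2, 3); R gets 0.
- D → Column plays Y (best of -4, 0, 4, -2); R gets 6.
- E → Column plays X (best of 2, 6, 4, -3); R gets -1.
R's induced payoffs are 9, 8, 0, 6, -1, so R commits to A. Subgame-perfect outcome: (A, W) with payoffs (9, 9).
Now find the simultaneous Nash equilibrium.
R's best replies: W→E; X→B; Y→A; Z→B.
Column's best replies: A→W; B→X; C→W; D→Y; E→X.
Only (B, X) has each player best-responding; Nash payoffs (8, 4).
Sequential outcome (A, W) differs from the Nash profile (B, X).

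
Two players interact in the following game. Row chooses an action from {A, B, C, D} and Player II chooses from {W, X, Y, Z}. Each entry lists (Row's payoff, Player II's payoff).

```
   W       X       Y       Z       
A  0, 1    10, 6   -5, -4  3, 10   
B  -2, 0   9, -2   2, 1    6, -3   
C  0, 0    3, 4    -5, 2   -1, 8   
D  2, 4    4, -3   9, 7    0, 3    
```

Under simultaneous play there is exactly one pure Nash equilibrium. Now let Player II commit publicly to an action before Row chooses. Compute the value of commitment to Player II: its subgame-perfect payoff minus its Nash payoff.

0

Backward induction with Player II moving first.
- W: BR = D, leader payoff 4.
- X: BR = A, leader payoff 6.
- Y: BR = D, leader payoff 7.
- Z: BR = B, leader payoff -3.
Maximizing over 4, 6, 7, -3, Player II chooses Y. Subgame-perfect outcome: (D, Y) with payoffs (9, 7).
Now find the simultaneous Nash equilibrium.
Row's best replies: W→D; X→A; Y→D; Z→B.
Player II's best replies: A→Z; B→Y; C→Z; D→Y.
Only (D, Y) has each player best-responding; Nash payoffs (9, 7).
Player II's commitment gain: 7 − 7 = 0.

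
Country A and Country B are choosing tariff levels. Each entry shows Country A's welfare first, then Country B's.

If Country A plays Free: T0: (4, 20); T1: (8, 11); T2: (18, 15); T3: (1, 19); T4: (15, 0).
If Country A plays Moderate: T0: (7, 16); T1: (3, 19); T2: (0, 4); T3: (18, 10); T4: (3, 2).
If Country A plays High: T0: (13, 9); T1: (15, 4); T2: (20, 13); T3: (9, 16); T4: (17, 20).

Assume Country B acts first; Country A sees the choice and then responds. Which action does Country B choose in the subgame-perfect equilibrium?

Work backward from Country A's decision.
- T0: Country A compares 4, 7, 13 and picks High; Country B would get 9.
- T1: Country A compares 8, 3, 15 and picks High; Country B would get 4.
- T2: Country A compares 18, 0, 20 and picks High; Country B would get 13.
- T3: Country A compares 1, 18, 9 and picks Moderate; Country B would get 10.
- T4: Country A compares 15, 3, 17 and picks High; Country B would get 20.
Among 9, 4, 13, 10, 20, the best is 20 at T4. Subgame-perfect outcome: (High, T4) with payoffs (17, 20).

T4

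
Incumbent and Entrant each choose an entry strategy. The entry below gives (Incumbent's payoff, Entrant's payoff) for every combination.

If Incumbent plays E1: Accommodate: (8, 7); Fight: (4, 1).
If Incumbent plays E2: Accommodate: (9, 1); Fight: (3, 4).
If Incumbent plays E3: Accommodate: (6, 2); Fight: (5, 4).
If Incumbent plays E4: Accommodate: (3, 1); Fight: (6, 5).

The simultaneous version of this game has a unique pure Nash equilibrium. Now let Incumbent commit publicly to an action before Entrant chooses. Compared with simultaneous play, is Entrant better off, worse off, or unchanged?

better off

Work backward from Entrant's decision.
- E1: BR = Accommodate, leader payoff 8.
- E2: BR = Fight, leader payoff 3.
- E3: BR = Fight, leader payoff 5.
- E4: BR = Fight, leader payoff 6.
Incumbent's induced payoffs are 8, 3, 5, 6, so Incumbent commits to E1. Subgame-perfect outcome: (E1, Accommodate) with payoffs (8, 7).
Now find the simultaneous Nash equilibrium.
Incumbent's best replies: Accommodate→E2; Fight→E4.
Entrant's best replies: E1→Accommodate; E2→Fight; E3→Fight; E4→Fight.
The unique mutual best reply is (E4, Fight), giving (6, 5).
Entrant earns 7 sequentially versus 5 at the Nash outcome: better off.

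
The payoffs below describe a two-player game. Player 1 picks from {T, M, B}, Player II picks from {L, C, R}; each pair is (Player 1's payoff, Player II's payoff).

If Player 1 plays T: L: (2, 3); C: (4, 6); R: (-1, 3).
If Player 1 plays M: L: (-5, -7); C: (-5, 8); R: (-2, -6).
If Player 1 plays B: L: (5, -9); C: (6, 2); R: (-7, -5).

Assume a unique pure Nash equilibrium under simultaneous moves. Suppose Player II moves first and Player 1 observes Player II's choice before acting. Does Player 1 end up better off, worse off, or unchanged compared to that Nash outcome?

Work backward from Player 1's decision.
- L: BR = B, leader payoff -9.
- C: BR = B, leader payoff 2.
- R: BR = T, leader payoff 3.
Among -9, 2, 3, the best is 3 at R. Subgame-perfect outcome: (T, R) with payoffs (-1, 3).
For the simultaneous game, intersect best replies.
Player 1's best replies: L→B; C→B; R→T.
Player II's best replies: T→C; M→C; B→C.
Only (B, C) has each player best-responding; Nash payoffs (6, 2).
Player 1 earns -1 sequentially versus 6 at the Nash outcome: worse off.

worse off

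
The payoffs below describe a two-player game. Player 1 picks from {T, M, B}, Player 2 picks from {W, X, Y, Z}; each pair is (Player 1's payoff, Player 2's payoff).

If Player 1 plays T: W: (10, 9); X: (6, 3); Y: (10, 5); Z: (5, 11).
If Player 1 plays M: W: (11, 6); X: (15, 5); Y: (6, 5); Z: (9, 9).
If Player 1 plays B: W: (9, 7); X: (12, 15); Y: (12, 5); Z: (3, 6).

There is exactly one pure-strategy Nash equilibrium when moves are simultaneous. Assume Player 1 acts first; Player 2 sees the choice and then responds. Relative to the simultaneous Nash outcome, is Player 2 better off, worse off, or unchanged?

Work backward from Player 2's decision.
- T → Player 2 plays Z (best of 9, 3, 5, 11); Player 1 gets 5.
- M → Player 2 plays Z (best of 6, 5, 5, 9); Player 1 gets 9.
- B → Player 2 plays X (best of 7, 15, 5, 6); Player 1 gets 12.
Player 1's induced payoffs are 5, 9, 12, so Player 1 commits to B. Subgame-perfect outcome: (B, X) with payoffs (12, 15).
Under simultaneous play:
Player 1's best replies: W→M; X→M; Y→B; Z→M.
Player 2's best replies: T→Z; M→Z; B→X.
The unique mutual best reply is (M, Z), giving (9, 9).
Player 2 earns 15 sequentially versus 9 at the Nash outcome: better off.

better off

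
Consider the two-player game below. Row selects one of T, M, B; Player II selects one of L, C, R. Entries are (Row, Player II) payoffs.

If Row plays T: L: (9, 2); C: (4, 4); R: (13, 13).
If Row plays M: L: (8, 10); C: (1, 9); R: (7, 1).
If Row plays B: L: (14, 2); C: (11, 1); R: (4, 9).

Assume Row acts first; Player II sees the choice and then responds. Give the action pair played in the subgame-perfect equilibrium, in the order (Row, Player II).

Player II best-responds to each possible Row move:
- T → Player II plays R (best of 2, 4, 13); Row gets 13.
- M → Player II plays L (best of 10, 9, 1); Row gets 8.
- B → Player II plays R (best of 2, 1, 9); Row gets 4.
Maximizing over 13, 8, 4, Row chooses T. Subgame-perfect outcome: (T, R) with payoffs (13, 13).

(T, R)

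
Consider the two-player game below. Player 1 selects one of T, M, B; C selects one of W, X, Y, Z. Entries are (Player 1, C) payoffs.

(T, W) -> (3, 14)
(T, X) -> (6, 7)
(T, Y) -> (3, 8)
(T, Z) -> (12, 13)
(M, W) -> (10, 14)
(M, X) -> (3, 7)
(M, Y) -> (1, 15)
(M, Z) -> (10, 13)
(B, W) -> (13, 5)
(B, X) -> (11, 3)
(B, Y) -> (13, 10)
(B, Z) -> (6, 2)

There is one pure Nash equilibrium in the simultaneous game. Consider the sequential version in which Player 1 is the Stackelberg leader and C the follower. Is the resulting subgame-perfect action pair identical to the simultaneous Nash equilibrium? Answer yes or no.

yes

Solve by backward induction (Player 1 leads).
- T: C compares 14, 7, 8, 13 and picks W; Player 1 would get 3.
- M: C compares 14, 7, 15, 13 and picks Y; Player 1 would get 1.
- B: C compares 5, 3, 10, 2 and picks Y; Player 1 would get 13.
Among 3, 1, 13, the best is 13 at B. Subgame-perfect outcome: (B, Y) with payoffs (13, 10).
For the simultaneous game, intersect best replies.
Player 1's best replies: W→B; X→B; Y→B; Z→T.
C's best replies: T→W; M→Y; B→Y.
The unique mutual best reply is (B, Y), giving (13, 10).
Sequential outcome (B, Y) coincides with the Nash profile (B, Y).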